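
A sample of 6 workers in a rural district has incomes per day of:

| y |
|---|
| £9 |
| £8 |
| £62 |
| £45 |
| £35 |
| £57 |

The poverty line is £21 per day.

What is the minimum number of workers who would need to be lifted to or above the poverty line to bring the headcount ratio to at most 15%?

2

2 of the 6 workers are poor, so H = 2/6 = 0.333.
A headcount ratio of at most 15% allows at most ⌊0.15 × 6⌋ = 0 poor workers.
So at least 2 − 0 = 2 must be lifted.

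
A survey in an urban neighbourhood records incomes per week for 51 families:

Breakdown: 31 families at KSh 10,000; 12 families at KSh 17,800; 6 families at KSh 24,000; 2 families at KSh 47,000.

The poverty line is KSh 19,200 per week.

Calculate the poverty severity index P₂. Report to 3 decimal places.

0.141

Below z: 31×KSh 10,000, 12×KSh 17,800 (q = 43 of N = 51).
Gap ratios (z−y)/z: (19200−10000)/19200 = 0.4792 (×31); (19200−17800)/19200 = 0.0729 (×12).
Squared: 0.2296 (×31); 0.0053 (×12).
Sum = 7.181424; P₂ = 7.181424 / 51 = 0.141.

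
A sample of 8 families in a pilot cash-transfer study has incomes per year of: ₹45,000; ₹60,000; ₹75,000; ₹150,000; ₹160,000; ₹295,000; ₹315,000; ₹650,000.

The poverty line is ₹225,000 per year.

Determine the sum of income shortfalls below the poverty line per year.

Incomes under z: ₹45,000, ₹60,000, ₹75,000, ₹150,000, ₹160,000 (q = 5 of N = 8).
Individual gaps: 225000−45000 = 180000; 225000−60000 = 165000; 225000−75000 = 150000; 225000−150000 = 75000; 225000−160000 = 65000.
Aggregate gap = ₹635,000.

₹635,000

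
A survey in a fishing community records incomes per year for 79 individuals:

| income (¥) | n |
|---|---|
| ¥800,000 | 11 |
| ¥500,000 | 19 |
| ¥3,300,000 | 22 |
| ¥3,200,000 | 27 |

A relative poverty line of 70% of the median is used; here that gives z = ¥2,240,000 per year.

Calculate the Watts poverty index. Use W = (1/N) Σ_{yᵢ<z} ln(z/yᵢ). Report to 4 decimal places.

0.5040

Poor units: 19×¥500,000, 11×¥800,000 (q = 30 of N = 79).
ln(z/y) terms: ln(2240000/500000) = 1.4996 (×19); ln(2240000/800000) = 1.0296 (×11).
W = 39.818651 / 79 = 0.5040.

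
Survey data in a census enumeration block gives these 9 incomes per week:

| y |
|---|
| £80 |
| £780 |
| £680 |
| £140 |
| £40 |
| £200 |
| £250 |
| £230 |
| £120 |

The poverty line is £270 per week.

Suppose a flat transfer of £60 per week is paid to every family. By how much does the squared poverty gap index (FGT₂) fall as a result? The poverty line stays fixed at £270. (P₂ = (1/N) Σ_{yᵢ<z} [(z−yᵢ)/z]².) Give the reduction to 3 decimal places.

Before: below the line — £40, £80, £120, £140, £200, £230, £250; squared poverty gap index (FGT₂) = 0.20622.
After the £60 transfer: below the line — £100, £140, £180, £200, £260; squared poverty gap index (FGT₂) = 0.08977.
Reduction = 0.20622 − 0.08977 = 0.116.

0.116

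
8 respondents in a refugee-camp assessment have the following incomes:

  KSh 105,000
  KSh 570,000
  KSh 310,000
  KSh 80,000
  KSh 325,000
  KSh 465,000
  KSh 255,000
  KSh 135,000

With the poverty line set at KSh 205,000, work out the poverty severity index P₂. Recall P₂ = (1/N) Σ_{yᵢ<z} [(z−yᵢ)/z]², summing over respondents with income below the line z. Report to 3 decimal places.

0.091

Incomes under z: KSh 80,000, KSh 105,000, KSh 135,000 (q = 3 of N = 8).
Shortfall ratios: (205000−80000)/205000 = 0.6098; (205000−105000)/205000 = 0.4878; (205000−135000)/205000 = 0.3415.
Squared: 0.3718; 0.2380; 0.1166.
Sum = 0.726353; P₂ = 0.726353 / 8 = 0.091.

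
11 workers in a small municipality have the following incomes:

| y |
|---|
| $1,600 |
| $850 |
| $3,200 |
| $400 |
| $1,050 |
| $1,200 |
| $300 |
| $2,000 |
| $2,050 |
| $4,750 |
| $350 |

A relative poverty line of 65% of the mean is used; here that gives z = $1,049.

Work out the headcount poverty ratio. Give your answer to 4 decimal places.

0.3636

4 of the 11 workers have income below $1,049.
H = 4/11 = 0.3636.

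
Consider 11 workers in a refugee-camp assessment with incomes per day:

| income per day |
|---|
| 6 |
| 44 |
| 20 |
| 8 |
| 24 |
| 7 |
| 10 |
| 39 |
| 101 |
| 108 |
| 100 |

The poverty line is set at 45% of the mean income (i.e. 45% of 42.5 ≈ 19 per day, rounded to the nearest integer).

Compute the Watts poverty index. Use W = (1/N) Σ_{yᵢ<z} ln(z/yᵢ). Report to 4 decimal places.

Below the line: 6, 7, 8, 10 (q = 4 of N = 11).
ln(z/y) terms: ln(19/6) = 1.1527; ln(19/7) = 0.9985; ln(19/8) = 0.8650; ln(19/10) = 0.6419.
W = 3.658060 / 11 = 0.3326.

0.3326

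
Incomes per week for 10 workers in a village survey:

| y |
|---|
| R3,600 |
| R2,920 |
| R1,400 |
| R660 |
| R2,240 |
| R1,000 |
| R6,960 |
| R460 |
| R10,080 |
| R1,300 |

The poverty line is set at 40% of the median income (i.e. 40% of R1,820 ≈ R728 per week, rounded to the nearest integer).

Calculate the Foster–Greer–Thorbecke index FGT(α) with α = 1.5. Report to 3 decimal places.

0.025

Below the line: R460, R660 (q = 2 of N = 10).
Relative gaps: (728−460)/728 = 0.3681; (728−660)/728 = 0.0934.
Raised to α = 1.5: 0.22336; 0.02855.
Sum = 0.251907; FGT(1.5) = 0.251907 / 10 = 0.025.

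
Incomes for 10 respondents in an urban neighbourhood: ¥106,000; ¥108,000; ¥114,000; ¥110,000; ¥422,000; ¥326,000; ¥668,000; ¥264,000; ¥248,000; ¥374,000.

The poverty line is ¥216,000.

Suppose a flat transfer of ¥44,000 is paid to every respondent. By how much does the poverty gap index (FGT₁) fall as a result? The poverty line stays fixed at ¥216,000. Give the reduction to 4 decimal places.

0.0815

Before: below the line — ¥106,000, ¥108,000, ¥110,000, ¥114,000; poverty gap index (FGT₁) = 0.197222.
After the ¥44,000 transfer: below the line — ¥150,000, ¥152,000, ¥154,000, ¥158,000; poverty gap index (FGT₁) = 0.115741.
Reduction = 0.197222 − 0.115741 = 0.0815.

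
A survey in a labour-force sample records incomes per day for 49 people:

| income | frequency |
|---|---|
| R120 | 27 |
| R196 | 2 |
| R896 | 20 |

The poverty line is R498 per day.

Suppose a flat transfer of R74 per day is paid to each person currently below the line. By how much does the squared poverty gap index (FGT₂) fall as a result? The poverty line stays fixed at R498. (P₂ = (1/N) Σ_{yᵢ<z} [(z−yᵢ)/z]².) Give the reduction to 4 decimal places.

Before: below the line — 27×R120, 2×R196; squared poverty gap index (FGT₂) = 0.332473.
After the R74 transfer: below the line — 27×R194, 2×R270; squared poverty gap index (FGT₂) = 0.213887.
Reduction = 0.332473 − 0.213887 = 0.1186.

0.1186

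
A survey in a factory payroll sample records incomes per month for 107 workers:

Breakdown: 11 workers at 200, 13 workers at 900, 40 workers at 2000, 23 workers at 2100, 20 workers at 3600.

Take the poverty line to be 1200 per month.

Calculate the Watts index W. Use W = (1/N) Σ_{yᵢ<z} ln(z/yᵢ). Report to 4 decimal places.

0.2192

Poor units: 11×200, 13×900 (q = 24 of N = 107).
Log gaps: ln(1200/200) = 1.7918 (×11); ln(1200/900) = 0.2877 (×13).
W = 23.449221 / 107 = 0.2192.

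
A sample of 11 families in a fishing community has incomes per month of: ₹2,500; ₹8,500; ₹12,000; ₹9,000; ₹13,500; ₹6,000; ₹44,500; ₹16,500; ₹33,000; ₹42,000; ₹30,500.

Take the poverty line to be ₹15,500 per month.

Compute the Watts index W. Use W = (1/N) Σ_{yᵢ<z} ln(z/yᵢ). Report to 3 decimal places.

0.392

Incomes under z: ₹2,500, ₹6,000, ₹8,500, ₹9,000, ₹12,000, ₹13,500 (q = 6 of N = 11).
Log shortfalls: ln(15500/2500) = 1.8245; ln(15500/6000) = 0.9491; ln(15500/8500) = 0.6008; ln(15500/9000) = 0.5436; ln(15500/12000) = 0.2559; ln(15500/13500) = 0.1382.
W = 4.312103 / 11 = 0.392.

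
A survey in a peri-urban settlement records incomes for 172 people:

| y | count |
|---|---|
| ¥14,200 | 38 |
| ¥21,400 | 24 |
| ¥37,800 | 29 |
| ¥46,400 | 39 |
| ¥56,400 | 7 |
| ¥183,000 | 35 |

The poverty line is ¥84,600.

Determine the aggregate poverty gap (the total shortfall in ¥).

¥7,236,400

Incomes under z: 38×¥14,200, 24×¥21,400, 29×¥37,800, 39×¥46,400, 7×¥56,400 (q = 137 of N = 172).
Individual gaps: 38×(84600−14200) = 2675200; 24×(84600−21400) = 1516800; 29×(84600−37800) = 1357200; 39×(84600−46400) = 1489800; 7×(84600−56400) = 197400.
Aggregate gap = ¥7,236,400.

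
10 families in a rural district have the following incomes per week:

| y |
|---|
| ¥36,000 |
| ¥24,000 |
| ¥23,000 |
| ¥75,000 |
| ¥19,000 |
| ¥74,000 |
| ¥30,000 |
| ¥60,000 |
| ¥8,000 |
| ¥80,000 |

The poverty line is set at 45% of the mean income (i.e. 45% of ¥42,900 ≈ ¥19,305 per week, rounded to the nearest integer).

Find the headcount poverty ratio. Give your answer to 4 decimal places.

2 of the 10 families have income below ¥19,305.
H = 2/10 = 0.2000.

0.2000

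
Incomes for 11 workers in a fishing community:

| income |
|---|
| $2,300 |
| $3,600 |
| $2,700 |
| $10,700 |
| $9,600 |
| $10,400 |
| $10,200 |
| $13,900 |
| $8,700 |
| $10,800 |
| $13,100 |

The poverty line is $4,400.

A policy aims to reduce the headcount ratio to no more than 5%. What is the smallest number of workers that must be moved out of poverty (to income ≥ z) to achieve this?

3 of the 11 workers are poor, so H = 3/11 = 0.273.
A headcount ratio of at most 5% allows at most ⌊0.05 × 11⌋ = 0 poor workers.
So at least 3 − 0 = 3 must be lifted.

3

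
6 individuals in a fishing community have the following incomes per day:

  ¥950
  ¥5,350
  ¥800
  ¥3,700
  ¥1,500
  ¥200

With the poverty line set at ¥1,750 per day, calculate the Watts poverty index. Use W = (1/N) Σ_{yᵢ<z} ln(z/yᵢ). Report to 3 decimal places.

0.619

Below the line: ¥200, ¥800, ¥950, ¥1,500 (q = 4 of N = 6).
Log shortfalls: ln(1750/200) = 2.1691; ln(1750/800) = 0.7828; ln(1750/950) = 0.6109; ln(1750/1500) = 0.1542.
W = 3.716873 / 6 = 0.619.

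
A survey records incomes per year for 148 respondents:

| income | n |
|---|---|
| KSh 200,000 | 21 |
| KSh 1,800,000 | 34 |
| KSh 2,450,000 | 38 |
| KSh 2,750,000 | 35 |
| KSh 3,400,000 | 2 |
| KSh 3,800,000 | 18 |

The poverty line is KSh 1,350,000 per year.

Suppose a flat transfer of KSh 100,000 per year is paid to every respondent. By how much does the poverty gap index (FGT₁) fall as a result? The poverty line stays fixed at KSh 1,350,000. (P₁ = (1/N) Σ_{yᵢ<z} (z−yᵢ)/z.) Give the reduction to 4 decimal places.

Before: below the line — 21×KSh 200,000; poverty gap index (FGT₁) = 0.120871.
After the KSh 100,000 transfer: below the line — 21×KSh 300,000; poverty gap index (FGT₁) = 0.110360.
Reduction = 0.120871 − 0.110360 = 0.0105.

0.0105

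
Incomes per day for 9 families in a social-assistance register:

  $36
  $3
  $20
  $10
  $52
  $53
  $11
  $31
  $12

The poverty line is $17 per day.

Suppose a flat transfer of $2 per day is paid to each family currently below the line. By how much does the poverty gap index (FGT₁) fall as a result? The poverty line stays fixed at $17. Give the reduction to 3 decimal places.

Before: below the line — $3, $10, $11, $12; poverty gap index (FGT₁) = 0.20915.
After the $2 transfer: below the line — $5, $12, $13, $14; poverty gap index (FGT₁) = 0.15686.
Reduction = 0.20915 − 0.15686 = 0.052.

0.052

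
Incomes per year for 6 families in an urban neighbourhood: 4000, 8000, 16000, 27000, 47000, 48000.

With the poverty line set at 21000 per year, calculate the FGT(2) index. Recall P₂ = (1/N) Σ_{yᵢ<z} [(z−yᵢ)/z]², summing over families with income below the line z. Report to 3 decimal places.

Incomes under z: 4000, 8000, 16000 (q = 3 of N = 6).
Relative gaps: (21000−4000)/21000 = 0.8095; (21000−8000)/21000 = 0.6190; (21000−16000)/21000 = 0.2381.
Squared: 0.6553; 0.3832; 0.0567.
Sum = 1.095238; P₂ = 1.095238 / 6 = 0.183.

0.183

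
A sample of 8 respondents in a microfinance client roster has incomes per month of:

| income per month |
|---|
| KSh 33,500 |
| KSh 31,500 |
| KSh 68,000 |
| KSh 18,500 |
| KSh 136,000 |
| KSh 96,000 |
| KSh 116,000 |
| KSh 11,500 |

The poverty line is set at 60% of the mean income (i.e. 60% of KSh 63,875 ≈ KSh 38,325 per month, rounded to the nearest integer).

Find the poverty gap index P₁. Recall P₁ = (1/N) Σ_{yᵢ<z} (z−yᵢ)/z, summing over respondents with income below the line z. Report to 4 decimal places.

Below the line: KSh 11,500, KSh 18,500, KSh 31,500, KSh 33,500 (q = 4 of N = 8).
Shortfall ratios: (38325−11500)/38325 = 0.6999; (38325−18500)/38325 = 0.5173; (38325−31500)/38325 = 0.1781; (38325−33500)/38325 = 0.1259.
Σ = 1.521200. Dividing by the full population N = 8 gives P₁ = 0.1902.

0.1902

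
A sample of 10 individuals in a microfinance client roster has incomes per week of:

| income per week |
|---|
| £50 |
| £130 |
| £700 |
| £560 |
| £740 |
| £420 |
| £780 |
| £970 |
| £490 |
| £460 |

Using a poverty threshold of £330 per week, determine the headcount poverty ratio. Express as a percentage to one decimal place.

2 of the 10 individuals have income below £330.
H = 2/10 = 20.0%.

20.0%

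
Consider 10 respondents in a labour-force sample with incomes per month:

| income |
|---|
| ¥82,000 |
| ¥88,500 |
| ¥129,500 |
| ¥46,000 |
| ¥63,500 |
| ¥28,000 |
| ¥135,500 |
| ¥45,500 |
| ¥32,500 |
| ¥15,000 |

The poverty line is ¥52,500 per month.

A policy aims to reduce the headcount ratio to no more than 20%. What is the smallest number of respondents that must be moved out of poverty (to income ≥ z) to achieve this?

5 of the 10 respondents are poor, so H = 5/10 = 0.500.
A headcount ratio of at most 20% allows at most ⌊0.20 × 10⌋ = 2 poor respondents.
So at least 5 − 2 = 3 must be lifted.

3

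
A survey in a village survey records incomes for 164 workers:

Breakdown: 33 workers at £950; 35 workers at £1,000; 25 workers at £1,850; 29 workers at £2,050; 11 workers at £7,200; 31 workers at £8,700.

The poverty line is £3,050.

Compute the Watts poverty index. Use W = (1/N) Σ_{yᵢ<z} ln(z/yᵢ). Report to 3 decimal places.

Below z: 33×£950, 35×£1,000, 25×£1,850, 29×£2,050 (q = 122 of N = 164).
Log gaps: ln(3050/950) = 1.1664 (×33); ln(3050/1000) = 1.1151 (×35); ln(3050/1850) = 0.5000 (×25); ln(3050/2050) = 0.3973 (×29).
W = 101.542958 / 164 = 0.619.

0.619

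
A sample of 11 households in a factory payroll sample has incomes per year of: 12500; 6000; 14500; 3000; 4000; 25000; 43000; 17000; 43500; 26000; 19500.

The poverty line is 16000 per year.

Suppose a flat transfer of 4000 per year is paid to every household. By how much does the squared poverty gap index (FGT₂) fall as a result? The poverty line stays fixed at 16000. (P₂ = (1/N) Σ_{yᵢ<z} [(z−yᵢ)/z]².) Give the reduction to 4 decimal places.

Before: below the line — 3000, 4000, 6000, 12500, 14500; squared poverty gap index (FGT₂) = 0.151811.
After the 4000 transfer: below the line — 7000, 8000, 10000; squared poverty gap index (FGT₂) = 0.064276.
Reduction = 0.151811 − 0.064276 = 0.0875.

0.0875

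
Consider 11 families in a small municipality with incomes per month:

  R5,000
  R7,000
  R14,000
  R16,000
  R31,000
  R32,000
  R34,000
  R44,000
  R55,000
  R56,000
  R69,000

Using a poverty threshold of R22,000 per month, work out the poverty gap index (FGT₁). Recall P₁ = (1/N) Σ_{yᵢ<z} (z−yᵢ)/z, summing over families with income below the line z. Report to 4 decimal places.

0.1901

Below z: R5,000, R7,000, R14,000, R16,000 (q = 4 of N = 11).
Shortfall ratios: (22000−5000)/22000 = 0.7727; (22000−7000)/22000 = 0.6818; (22000−14000)/22000 = 0.3636; (22000−16000)/22000 = 0.2727.
Sum of shortfalls = 2.090909; P₁ averages over all N: 2.090909 / 11 = 0.1901.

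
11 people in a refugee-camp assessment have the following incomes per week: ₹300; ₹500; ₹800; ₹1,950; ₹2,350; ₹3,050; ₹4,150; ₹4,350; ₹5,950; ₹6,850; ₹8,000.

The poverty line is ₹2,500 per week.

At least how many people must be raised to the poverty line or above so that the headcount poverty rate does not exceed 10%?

4

5 of the 11 people are poor, so H = 5/11 = 0.455.
A headcount ratio of at most 10% allows at most ⌊0.10 × 11⌋ = 1 poor people.
So at least 5 − 1 = 4 must be lifted.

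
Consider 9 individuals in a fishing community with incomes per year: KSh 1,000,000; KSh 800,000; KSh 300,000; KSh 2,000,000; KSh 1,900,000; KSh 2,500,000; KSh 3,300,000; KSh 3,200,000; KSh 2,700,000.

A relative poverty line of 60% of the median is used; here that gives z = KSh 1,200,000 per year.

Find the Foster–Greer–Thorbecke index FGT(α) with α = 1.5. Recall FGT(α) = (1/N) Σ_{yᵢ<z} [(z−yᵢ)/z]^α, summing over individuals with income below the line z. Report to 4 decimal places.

0.1011

Below the line: KSh 300,000, KSh 800,000, KSh 1,000,000 (q = 3 of N = 9).
Relative gaps: (1200000−300000)/1200000 = 0.7500; (1200000−800000)/1200000 = 0.3333; (1200000−1000000)/1200000 = 0.1667.
Raised to α = 1.5: 0.64952; 0.19245; 0.06804.
Sum = 0.910011; FGT(1.5) = 0.910011 / 9 = 0.1011.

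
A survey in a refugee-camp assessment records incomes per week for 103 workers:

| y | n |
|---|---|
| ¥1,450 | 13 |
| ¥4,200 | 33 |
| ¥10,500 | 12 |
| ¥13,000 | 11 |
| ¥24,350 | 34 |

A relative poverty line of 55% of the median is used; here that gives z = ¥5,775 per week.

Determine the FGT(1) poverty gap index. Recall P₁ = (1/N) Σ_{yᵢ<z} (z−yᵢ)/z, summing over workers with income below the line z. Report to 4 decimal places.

0.1819

Below z: 13×¥1,450, 33×¥4,200 (q = 46 of N = 103).
Normalized shortfalls: (5775−1450)/5775 = 0.7489 (×13); (5775−4200)/5775 = 0.2727 (×33).
Σ = 18.735931. Dividing by the full population N = 103 gives P₁ = 0.1819.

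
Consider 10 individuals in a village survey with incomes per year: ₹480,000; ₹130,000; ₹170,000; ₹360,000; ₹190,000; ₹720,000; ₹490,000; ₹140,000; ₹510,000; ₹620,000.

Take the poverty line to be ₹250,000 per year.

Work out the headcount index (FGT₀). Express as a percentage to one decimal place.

4 of the 10 individuals have income below ₹250,000.
H = 4/10 = 40.0%.

40.0%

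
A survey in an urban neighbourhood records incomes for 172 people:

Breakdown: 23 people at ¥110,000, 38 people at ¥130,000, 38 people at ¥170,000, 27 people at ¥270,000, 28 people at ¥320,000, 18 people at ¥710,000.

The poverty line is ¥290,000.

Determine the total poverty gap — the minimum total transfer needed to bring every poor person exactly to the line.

¥15,320,000

Poor units: 23×¥110,000, 38×¥130,000, 38×¥170,000, 27×¥270,000 (q = 126 of N = 172).
Individual gaps: 23×(290000−110000) = 4140000; 38×(290000−130000) = 6080000; 38×(290000−170000) = 4560000; 27×(290000−270000) = 540000.
Aggregate gap = ¥15,320,000.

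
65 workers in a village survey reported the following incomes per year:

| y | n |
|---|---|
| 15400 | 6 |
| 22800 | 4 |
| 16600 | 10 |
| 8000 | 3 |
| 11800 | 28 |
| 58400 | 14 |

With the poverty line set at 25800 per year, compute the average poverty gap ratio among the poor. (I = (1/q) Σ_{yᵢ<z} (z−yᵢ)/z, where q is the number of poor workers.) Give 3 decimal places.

Below z: 3×8000, 28×11800, 6×15400, 10×16600, 4×22800 (q = 51 of N = 65).
Relative gaps: 0.6899 (×3), 0.5426 (×28), 0.4031 (×6), 0.3566 (×10), 0.1163 (×4); sum = 23.713178.
The income-gap ratio divides by q (the poor only): 23.713178 / 51 = 0.465.

0.465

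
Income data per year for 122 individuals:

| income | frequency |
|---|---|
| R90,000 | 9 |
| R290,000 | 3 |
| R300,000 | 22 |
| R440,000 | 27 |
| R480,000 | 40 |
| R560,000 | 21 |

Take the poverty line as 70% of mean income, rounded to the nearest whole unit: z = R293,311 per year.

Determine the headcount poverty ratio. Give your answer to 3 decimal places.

0.098

12 of the 122 individuals have income below R293,311.
H = 12/122 = 0.098.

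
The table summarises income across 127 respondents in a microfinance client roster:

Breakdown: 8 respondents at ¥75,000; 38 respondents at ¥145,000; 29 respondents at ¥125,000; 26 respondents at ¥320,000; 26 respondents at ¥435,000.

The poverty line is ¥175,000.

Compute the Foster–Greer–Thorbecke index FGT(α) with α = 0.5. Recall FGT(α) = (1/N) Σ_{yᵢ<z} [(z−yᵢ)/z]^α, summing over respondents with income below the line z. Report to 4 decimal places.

0.2936

Below z: 8×¥75,000, 29×¥125,000, 38×¥145,000 (q = 75 of N = 127).
Gap ratios (z−y)/z: (175000−75000)/175000 = 0.5714 (×8); (175000−125000)/175000 = 0.2857 (×29); (175000−145000)/175000 = 0.1714 (×38).
Raised to α = 0.5: 0.75593 (×8); 0.53452 (×29); 0.41404 (×38).
Sum = 37.282078; FGT(0.5) = 37.282078 / 127 = 0.2936.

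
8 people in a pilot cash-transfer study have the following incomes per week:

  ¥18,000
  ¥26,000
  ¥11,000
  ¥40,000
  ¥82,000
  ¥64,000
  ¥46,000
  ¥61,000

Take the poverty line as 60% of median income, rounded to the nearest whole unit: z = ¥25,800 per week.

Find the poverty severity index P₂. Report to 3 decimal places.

0.053

Incomes under z: ¥11,000, ¥18,000 (q = 2 of N = 8).
Shortfall ratios: (25800−11000)/25800 = 0.5736; (25800−18000)/25800 = 0.3023.
Squared: 0.3291; 0.0914.
Sum = 0.420468; P₂ = 0.420468 / 8 = 0.053.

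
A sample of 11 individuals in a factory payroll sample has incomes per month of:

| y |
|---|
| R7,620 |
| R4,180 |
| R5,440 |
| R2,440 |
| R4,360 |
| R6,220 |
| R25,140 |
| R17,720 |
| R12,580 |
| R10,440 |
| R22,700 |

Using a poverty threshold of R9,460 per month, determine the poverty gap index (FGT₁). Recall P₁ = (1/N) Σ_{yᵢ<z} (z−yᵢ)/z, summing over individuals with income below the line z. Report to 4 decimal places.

Poor units: R2,440, R4,180, R4,360, R5,440, R6,220, R7,620 (q = 6 of N = 11).
Gap ratios (z−y)/z: (9460−2440)/9460 = 0.7421; (9460−4180)/9460 = 0.5581; (9460−4360)/9460 = 0.5391; (9460−5440)/9460 = 0.4249; (9460−6220)/9460 = 0.3425; (9460−7620)/9460 = 0.1945.
Σ = 2.801268. Dividing by the full population N = 11 gives P₁ = 0.2547.

0.2547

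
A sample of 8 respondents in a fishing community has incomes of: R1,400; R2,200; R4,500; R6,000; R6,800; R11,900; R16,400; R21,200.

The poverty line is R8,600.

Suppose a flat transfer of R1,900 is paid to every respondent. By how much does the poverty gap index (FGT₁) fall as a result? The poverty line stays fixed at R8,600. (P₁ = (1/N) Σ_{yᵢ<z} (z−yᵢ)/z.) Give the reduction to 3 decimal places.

0.137

Before: below the line — R1,400, R2,200, R4,500, R6,000, R6,800; poverty gap index (FGT₁) = 0.32122.
After the R1,900 transfer: below the line — R3,300, R4,100, R6,400, R7,900; poverty gap index (FGT₁) = 0.18459.
Reduction = 0.32122 − 0.18459 = 0.137.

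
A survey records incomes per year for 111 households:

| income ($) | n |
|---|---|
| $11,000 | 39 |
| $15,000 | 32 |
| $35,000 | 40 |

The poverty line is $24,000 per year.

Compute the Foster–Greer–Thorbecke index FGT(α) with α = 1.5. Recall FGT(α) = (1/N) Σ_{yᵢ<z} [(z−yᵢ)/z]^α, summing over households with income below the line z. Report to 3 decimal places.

0.206

Below z: 39×$11,000, 32×$15,000 (q = 71 of N = 111).
Shortfall ratios: (24000−11000)/24000 = 0.5417 (×39); (24000−15000)/24000 = 0.3750 (×32).
Raised to α = 1.5: 0.39866 (×39); 0.22964 (×32).
Sum = 22.896048; FGT(1.5) = 22.896048 / 111 = 0.206.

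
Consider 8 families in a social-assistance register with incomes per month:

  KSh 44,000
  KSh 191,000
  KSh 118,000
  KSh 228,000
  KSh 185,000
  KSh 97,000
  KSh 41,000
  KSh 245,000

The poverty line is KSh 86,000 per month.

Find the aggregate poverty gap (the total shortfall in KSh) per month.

KSh 87,000

Below z: KSh 41,000, KSh 44,000 (q = 2 of N = 8).
Individual gaps: 86000−41000 = 45000; 86000−44000 = 42000.
Aggregate gap = KSh 87,000.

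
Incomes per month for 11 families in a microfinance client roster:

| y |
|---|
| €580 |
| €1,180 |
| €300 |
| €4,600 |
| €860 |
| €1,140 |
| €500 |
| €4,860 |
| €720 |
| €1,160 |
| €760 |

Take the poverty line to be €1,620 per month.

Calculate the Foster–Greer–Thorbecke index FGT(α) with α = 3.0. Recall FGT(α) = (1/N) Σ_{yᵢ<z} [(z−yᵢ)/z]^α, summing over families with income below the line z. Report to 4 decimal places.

0.1481

Below the line: €300, €500, €580, €720, €760, €860, €1,140, €1,160, €1,180 (q = 9 of N = 11).
Normalized shortfalls: (1620−300)/1620 = 0.8148; (1620−500)/1620 = 0.6914; (1620−580)/1620 = 0.6420; (1620−720)/1620 = 0.5556; (1620−760)/1620 = 0.5309; (1620−860)/1620 = 0.4691; (1620−1140)/1620 = 0.2963; (1620−1160)/1620 = 0.2840; (1620−1180)/1620 = 0.2716.
Raised to α = 3.0: 0.54097; 0.33045; 0.26458; 0.17147; 0.14961; 0.10325; 0.02601; 0.02289; 0.02004.
Sum = 1.629274; FGT(3.0) = 1.629274 / 11 = 0.1481.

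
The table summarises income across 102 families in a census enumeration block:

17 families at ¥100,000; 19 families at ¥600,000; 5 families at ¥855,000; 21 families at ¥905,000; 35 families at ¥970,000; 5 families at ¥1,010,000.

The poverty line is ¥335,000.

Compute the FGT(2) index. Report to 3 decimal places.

0.082

Incomes under z: 17×¥100,000 (q = 17 of N = 102).
Gap ratios (z−y)/z: (335000−100000)/335000 = 0.7015 (×17).
Squared: 0.4921 (×17).
Sum = 8.365560; P₂ = 8.365560 / 102 = 0.082.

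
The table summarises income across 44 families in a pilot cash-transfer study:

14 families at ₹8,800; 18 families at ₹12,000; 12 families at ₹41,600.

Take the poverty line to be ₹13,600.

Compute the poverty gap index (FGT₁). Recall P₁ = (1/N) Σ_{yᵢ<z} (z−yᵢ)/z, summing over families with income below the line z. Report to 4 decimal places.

Below z: 14×₹8,800, 18×₹12,000 (q = 32 of N = 44).
Gap ratios (z−y)/z: (13600−8800)/13600 = 0.3529 (×14); (13600−12000)/13600 = 0.1176 (×18).
Σ = 7.058824. Dividing by the full population N = 44 gives P₁ = 0.1604.

0.1604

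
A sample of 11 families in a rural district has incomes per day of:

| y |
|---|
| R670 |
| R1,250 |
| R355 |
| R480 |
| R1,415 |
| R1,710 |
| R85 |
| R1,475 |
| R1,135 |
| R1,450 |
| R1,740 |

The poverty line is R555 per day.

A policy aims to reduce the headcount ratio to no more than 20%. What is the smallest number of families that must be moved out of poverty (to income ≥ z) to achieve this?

1

3 of the 11 families are poor, so H = 3/11 = 0.273.
A headcount ratio of at most 20% allows at most ⌊0.20 × 11⌋ = 2 poor families.
So at least 3 − 2 = 1 must be lifted.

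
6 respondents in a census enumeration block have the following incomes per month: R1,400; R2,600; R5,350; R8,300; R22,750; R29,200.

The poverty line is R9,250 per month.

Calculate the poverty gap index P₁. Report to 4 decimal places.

Below z: R1,400, R2,600, R5,350, R8,300 (q = 4 of N = 6).
Gap ratios (z−y)/z: (9250−1400)/9250 = 0.8486; (9250−2600)/9250 = 0.7189; (9250−5350)/9250 = 0.4216; (9250−8300)/9250 = 0.1027.
Sum of shortfalls = 2.091892; P₁ averages over all N: 2.091892 / 6 = 0.3486.

0.3486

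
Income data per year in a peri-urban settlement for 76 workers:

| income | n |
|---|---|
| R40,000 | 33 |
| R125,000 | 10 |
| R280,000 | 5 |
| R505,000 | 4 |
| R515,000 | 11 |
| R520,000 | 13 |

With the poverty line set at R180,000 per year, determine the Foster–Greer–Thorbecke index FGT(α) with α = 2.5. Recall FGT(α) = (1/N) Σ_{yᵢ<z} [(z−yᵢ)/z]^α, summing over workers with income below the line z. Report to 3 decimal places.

Poor units: 33×R40,000, 10×R125,000 (q = 43 of N = 76).
Normalized shortfalls: (180000−40000)/180000 = 0.7778 (×33); (180000−125000)/180000 = 0.3056 (×10).
Raised to α = 2.5: 0.53351 (×33); 0.05161 (×10).
Sum = 18.121768; FGT(2.5) = 18.121768 / 76 = 0.238.

0.238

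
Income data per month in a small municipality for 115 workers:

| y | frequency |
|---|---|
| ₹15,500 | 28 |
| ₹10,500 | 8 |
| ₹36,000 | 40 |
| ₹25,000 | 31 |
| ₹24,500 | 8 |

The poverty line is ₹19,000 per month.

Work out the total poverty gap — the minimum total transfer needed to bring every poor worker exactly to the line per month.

Below the line: 8×₹10,500, 28×₹15,500 (q = 36 of N = 115).
Individual gaps: 8×(19000−10500) = 68000; 28×(19000−15500) = 98000.
Aggregate gap = ₹166,000.

₹166,000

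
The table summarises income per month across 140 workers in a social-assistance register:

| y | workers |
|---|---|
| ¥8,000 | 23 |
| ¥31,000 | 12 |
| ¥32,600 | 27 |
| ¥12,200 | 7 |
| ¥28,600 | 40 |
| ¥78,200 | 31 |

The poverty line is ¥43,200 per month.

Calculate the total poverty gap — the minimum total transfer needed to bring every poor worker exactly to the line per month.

Incomes under z: 23×¥8,000, 7×¥12,200, 40×¥28,600, 12×¥31,000, 27×¥32,600 (q = 109 of N = 140).
Individual gaps: 23×(43200−8000) = 809600; 7×(43200−12200) = 217000; 40×(43200−28600) = 584000; 12×(43200−31000) = 146400; 27×(43200−32600) = 286200.
Aggregate gap = ¥2,043,200.

¥2,043,200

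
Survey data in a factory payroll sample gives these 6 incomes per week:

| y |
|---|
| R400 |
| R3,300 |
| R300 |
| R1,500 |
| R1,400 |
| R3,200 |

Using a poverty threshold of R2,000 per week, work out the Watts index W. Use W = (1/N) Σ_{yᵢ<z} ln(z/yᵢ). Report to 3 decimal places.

0.692

Incomes under z: R300, R400, R1,400, R1,500 (q = 4 of N = 6).
Log gaps: ln(2000/300) = 1.8971; ln(2000/400) = 1.6094; ln(2000/1400) = 0.3567; ln(2000/1500) = 0.2877.
W = 4.150915 / 6 = 0.692.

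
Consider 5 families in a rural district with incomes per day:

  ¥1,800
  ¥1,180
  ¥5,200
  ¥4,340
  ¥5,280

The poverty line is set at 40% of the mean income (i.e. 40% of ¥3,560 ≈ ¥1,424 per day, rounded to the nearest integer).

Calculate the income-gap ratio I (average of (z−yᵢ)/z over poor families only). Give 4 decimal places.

Below the line: ¥1,180 (q = 1 of N = 5).
Relative gaps: 0.1713; sum = 0.171348.
I averages over the q = 1 poor units only: 0.171348 / 1 = 0.1713.

0.1713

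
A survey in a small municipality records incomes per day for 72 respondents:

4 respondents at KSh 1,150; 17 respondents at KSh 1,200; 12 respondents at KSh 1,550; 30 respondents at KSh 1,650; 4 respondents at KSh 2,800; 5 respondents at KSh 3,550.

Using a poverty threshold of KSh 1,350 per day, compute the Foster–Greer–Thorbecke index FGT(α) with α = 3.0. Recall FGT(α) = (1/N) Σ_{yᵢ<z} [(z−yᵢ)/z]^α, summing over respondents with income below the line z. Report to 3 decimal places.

0.001

Incomes under z: 4×KSh 1,150, 17×KSh 1,200 (q = 21 of N = 72).
Normalized shortfalls: (1350−1150)/1350 = 0.1481 (×4); (1350−1200)/1350 = 0.1111 (×17).
Raised to α = 3.0: 0.00325 (×4); 0.00137 (×17).
Sum = 0.036326; FGT(3.0) = 0.036326 / 72 = 0.001.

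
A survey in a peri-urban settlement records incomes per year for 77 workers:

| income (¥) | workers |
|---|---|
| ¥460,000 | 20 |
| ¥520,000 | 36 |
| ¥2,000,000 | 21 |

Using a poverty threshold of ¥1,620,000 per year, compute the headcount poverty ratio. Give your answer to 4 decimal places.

0.7273

56 of the 77 workers have income below ¥1,620,000.
H = 56/77 = 0.7273.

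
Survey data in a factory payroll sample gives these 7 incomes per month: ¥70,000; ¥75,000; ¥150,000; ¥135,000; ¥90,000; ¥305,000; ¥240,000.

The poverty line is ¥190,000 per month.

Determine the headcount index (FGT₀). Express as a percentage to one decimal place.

71.4%

5 of the 7 people have income below ¥190,000.
H = 5/7 = 71.4%.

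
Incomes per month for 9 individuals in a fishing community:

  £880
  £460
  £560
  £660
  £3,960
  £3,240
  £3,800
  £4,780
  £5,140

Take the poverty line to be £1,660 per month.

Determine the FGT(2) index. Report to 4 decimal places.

Below z: £460, £560, £660, £880 (q = 4 of N = 9).
Gap ratios (z−y)/z: (1660−460)/1660 = 0.7229; (1660−560)/1660 = 0.6627; (1660−660)/1660 = 0.6024; (1660−880)/1660 = 0.4699.
Squared: 0.5226; 0.4391; 0.3629; 0.2208.
Sum = 1.545362; P₂ = 1.545362 / 9 = 0.1717.

0.1717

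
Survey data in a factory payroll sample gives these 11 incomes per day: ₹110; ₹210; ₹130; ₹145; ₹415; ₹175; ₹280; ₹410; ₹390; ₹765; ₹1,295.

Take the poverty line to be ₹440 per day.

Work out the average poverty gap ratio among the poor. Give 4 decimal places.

Incomes under z: ₹110, ₹130, ₹145, ₹175, ₹210, ₹280, ₹390, ₹410, ₹415 (q = 9 of N = 11).
Relative gaps: 0.7500, 0.7045, 0.6705, 0.6023, 0.5227, 0.3636, 0.1136, 0.0682, 0.0568; sum = 3.852273.
The income-gap ratio divides by q (the poor only): 3.852273 / 9 = 0.4280.

0.4280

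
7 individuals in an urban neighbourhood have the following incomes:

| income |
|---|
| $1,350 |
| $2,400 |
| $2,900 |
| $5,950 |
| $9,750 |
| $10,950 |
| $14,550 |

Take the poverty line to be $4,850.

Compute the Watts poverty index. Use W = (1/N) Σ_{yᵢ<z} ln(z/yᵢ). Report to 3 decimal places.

0.357

Incomes under z: $1,350, $2,400, $2,900 (q = 3 of N = 7).
Log gaps: ln(4850/1350) = 1.2789; ln(4850/2400) = 0.7035; ln(4850/2900) = 0.5143.
W = 2.496652 / 7 = 0.357.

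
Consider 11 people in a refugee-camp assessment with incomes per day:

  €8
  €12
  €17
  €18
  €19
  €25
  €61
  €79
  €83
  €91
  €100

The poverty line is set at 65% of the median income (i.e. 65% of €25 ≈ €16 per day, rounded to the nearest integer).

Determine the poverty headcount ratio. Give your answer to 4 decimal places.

2 of the 11 people have income below €16.
H = 2/11 = 0.1818.

0.1818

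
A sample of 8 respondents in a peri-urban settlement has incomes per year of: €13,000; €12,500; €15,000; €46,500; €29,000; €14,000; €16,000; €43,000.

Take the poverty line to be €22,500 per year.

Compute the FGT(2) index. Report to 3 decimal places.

Poor units: €12,500, €13,000, €14,000, €15,000, €16,000 (q = 5 of N = 8).
Gap ratios (z−y)/z: (22500−12500)/22500 = 0.4444; (22500−13000)/22500 = 0.4222; (22500−14000)/22500 = 0.3778; (22500−15000)/22500 = 0.3333; (22500−16000)/22500 = 0.2889.
Squared: 0.1975; 0.1783; 0.1427; 0.1111; 0.0835.
Sum = 0.713086; P₂ = 0.713086 / 8 = 0.089.

0.089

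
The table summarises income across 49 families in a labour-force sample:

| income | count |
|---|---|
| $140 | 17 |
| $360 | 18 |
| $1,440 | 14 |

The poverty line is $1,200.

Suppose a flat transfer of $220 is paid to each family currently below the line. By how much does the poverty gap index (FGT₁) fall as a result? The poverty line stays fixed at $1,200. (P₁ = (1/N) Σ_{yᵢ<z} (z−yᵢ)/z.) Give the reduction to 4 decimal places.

0.1310

Before: below the line — 17×$140, 18×$360; poverty gap index (FGT₁) = 0.563605.
After the $220 transfer: below the line — 17×$360, 18×$580; poverty gap index (FGT₁) = 0.432653.
Reduction = 0.563605 − 0.432653 = 0.1310.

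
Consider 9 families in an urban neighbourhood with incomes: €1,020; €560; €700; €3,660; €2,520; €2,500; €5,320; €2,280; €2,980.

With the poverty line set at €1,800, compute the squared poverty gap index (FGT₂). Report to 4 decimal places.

Incomes under z: €560, €700, €1,020 (q = 3 of N = 9).
Shortfall ratios: (1800−560)/1800 = 0.6889; (1800−700)/1800 = 0.6111; (1800−1020)/1800 = 0.4333.
Squared: 0.4746; 0.3735; 0.1878.
Sum = 1.035802; P₂ = 1.035802 / 9 = 0.1151.

0.1151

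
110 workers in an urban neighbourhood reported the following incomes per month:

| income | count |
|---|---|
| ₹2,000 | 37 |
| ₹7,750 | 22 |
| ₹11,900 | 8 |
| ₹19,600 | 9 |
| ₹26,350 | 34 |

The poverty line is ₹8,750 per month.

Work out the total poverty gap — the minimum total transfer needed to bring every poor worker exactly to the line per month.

₹271,750

Below the line: 37×₹2,000, 22×₹7,750 (q = 59 of N = 110).
Individual gaps: 37×(8750−2000) = 249750; 22×(8750−7750) = 22000.
Aggregate gap = ₹271,750.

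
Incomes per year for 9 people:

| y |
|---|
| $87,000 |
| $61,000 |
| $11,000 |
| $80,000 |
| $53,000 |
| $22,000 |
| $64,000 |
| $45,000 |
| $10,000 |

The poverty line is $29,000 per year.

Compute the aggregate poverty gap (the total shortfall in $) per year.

Incomes under z: $10,000, $11,000, $22,000 (q = 3 of N = 9).
Individual gaps: 29000−10000 = 19000; 29000−11000 = 18000; 29000−22000 = 7000.
Aggregate gap = $44,000.

$44,000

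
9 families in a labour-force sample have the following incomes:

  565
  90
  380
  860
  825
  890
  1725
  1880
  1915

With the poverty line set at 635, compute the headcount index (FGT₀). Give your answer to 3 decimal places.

0.333

3 of the 9 families have income below 635.
H = 3/9 = 0.333.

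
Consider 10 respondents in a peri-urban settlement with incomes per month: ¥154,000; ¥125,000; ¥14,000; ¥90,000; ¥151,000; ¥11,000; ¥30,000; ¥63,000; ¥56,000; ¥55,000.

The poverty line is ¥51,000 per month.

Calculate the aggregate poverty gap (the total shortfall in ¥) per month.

Poor units: ¥11,000, ¥14,000, ¥30,000 (q = 3 of N = 10).
Individual gaps: 51000−11000 = 40000; 51000−14000 = 37000; 51000−30000 = 21000.
Aggregate gap = ¥98,000.

¥98,000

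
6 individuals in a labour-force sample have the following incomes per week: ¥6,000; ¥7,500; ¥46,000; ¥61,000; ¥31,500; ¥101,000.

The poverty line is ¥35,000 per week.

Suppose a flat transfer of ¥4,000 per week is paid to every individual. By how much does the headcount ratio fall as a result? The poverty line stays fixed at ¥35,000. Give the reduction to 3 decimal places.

Before: below the line — ¥6,000, ¥7,500, ¥31,500; headcount ratio = 0.50000.
After the ¥4,000 transfer: below the line — ¥10,000, ¥11,500; headcount ratio = 0.33333.
Reduction = 0.50000 − 0.33333 = 0.167.

0.167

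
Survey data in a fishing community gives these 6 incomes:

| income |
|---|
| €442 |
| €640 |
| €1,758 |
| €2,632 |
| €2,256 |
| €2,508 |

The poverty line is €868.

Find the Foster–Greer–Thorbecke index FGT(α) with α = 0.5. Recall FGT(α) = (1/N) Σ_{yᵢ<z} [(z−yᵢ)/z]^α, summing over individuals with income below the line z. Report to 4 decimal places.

0.2022

Below z: €442, €640 (q = 2 of N = 6).
Relative gaps: (868−442)/868 = 0.4908; (868−640)/868 = 0.2627.
Raised to α = 0.5: 0.70056; 0.51252.
Sum = 1.213076; FGT(0.5) = 1.213076 / 6 = 0.2022.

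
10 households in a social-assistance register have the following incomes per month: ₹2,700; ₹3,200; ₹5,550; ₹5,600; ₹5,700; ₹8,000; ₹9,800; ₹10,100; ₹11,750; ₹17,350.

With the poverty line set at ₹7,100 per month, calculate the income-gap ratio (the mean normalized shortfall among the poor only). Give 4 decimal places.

0.3592

Below the line: ₹2,700, ₹3,200, ₹5,550, ₹5,600, ₹5,700 (q = 5 of N = 10).
Relative gaps: 0.6197, 0.5493, 0.2183, 0.2113, 0.1972; sum = 1.795775.
I averages over the q = 5 poor units only: 1.795775 / 5 = 0.3592.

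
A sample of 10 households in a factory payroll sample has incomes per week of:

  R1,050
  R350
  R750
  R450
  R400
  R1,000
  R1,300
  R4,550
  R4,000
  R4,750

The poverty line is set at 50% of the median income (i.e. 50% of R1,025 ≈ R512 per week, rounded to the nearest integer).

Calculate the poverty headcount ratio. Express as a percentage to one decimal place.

30.0%

3 of the 10 households have income below R512.
H = 3/10 = 30.0%.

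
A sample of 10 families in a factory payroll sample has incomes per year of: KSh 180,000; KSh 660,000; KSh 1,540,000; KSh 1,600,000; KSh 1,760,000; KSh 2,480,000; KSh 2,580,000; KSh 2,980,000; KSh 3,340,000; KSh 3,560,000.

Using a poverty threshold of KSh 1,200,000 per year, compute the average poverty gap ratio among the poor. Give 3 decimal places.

Incomes under z: KSh 180,000, KSh 660,000 (q = 2 of N = 10).
Shortfall ratios (z−y)/z: 0.8500, 0.4500; sum = 1.300000.
The income-gap ratio divides by q (the poor only): 1.300000 / 2 = 0.650.

0.650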